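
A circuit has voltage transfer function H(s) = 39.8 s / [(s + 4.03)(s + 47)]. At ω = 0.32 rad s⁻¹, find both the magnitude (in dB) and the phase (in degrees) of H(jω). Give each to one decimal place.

|H| = -23.5 dB, ∠H = 85.1°

|j0.32| = 0.32
|j0.32 + 4.03| = √(0.32² + 4.03²) = 4.043
|j0.32 + 47| = √(0.32² + 47²) = 47
|H(j0.32)| = 39.8 × 0.32 / (4.043 × 47) = 0.067028
20 log₁₀(0.067028) = -23.47 dB
∠(j0.32) = 90.00°
∠(j0.32 + 4.03) = arctan(0.32/4.03) = 4.54°
∠(j0.32 + 47) = arctan(0.32/47) = 0.39°
∠H(j0.32) = 90.00° − (4.54° + 0.39°) = 85.07°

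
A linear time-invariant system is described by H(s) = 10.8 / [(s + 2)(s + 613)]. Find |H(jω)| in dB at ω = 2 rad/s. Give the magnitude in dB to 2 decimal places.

-44.11 dB

|j2 + 2| = √(2² + 2²) = 2.828
|j2 + 613| = √(2² + 613²) = 613
|H(j2)| = 10.8 / (2.828 × 613) = 0.006229
20 log₁₀(0.006229) = -44.112 dB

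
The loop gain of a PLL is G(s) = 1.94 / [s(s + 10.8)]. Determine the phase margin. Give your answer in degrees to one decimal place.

Gain crossover: |G(jω)| = 1 at ω ≈ 0.18 rad/s.
∠G(j0.18) = −90° − arctan(0.18/10.8) ≈ -90.95°
PM = 180° + (-90.95°) = 89.05°

89.0°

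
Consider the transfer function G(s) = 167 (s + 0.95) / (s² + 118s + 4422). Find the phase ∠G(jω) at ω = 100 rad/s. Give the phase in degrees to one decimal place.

∠(j100 + 0.95) = arctan(100/0.95) = 89.46°
∠[(j100)² + 118(j100) + 4422] = ∠[-5578 + j11800] = 115.30°
∠G(j100) = 89.46° − 115.30° = -25.84°

-25.8°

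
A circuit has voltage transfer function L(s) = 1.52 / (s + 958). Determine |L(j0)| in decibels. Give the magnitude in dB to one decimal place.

L(0) = 1.52 / 958 = 0.0015866
20 log₁₀(0.0015866) = -55.99 dB

-56.0 dB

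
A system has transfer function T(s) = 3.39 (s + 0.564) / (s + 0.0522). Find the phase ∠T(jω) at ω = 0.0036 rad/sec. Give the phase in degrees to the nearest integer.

-4°

∠(j0.0036 + 0.564) = arctan(0.0036/0.564) = 0.37°
∠(j0.0036 + 0.0522) = arctan(0.0036/0.0522) = 3.95°
∠T(j0.0036) = 0.37° − 3.95° = -3.58°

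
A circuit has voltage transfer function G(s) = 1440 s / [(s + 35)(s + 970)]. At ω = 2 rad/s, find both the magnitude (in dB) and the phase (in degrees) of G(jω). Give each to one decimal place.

|G| = -21.4 dB, ∠G = 86.6°

|j2| = 2
|j2 + 35| = √(2² + 35²) = 35.06
|j2 + 970| = √(2² + 970²) = 970
|G(j2)| = 1440 × 2 / (35.06 × 970) = 0.084692
20 log₁₀(0.084692) = -21.44 dB
∠(j2) = 90.00°
∠(j2 + 35) = arctan(2/35) = 3.27°
∠(j2 + 970) = arctan(2/970) = 0.12°
∠G(j2) = 90.00° − (3.27° + 0.12°) = 86.61°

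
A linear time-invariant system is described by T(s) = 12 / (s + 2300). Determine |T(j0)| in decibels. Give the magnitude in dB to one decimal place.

T(0) = 12 / 2300 = 0.0052174
20 log₁₀(0.0052174) = -45.65 dB

-45.7 dB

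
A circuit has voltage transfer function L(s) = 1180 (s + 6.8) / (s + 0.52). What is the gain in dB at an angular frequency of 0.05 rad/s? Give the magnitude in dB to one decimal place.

|j0.05 + 6.8| = √(0.05² + 6.8²) = 6.8
|j0.05 + 0.52| = √(0.05² + 0.52²) = 0.5224
|L(j0.05)| = 1180 × 6.8 / 0.5224 = 15360
20 log₁₀(15360) = 83.73 dB

83.7 dB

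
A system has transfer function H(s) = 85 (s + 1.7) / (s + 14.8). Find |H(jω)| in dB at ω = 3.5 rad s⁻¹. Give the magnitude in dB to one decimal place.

|j3.5 + 1.7| = √(3.5² + 1.7²) = 3.891
|j3.5 + 14.8| = √(3.5² + 14.8²) = 15.21
|H(j3.5)| = 85 × 3.891 / 15.21 = 21.747
20 log₁₀(21.747) = 26.75 dB

26.7 dB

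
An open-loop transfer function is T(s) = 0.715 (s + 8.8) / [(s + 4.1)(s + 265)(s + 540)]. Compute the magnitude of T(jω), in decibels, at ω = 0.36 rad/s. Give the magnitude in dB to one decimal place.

-99.4 dB

|j0.36 + 8.8| = √(0.36² + 8.8²) = 8.807
|j0.36 + 4.1| = √(0.36² + 4.1²) = 4.116
|j0.36 + 265| = √(0.36² + 265²) = 265
|j0.36 + 540| = √(0.36² + 540²) = 540
|T(j0.36)| = 0.715 × 8.807 / (4.116 × 265 × 540) = 1.0692e-05
20 log₁₀(1.0692e-05) = -99.42 dB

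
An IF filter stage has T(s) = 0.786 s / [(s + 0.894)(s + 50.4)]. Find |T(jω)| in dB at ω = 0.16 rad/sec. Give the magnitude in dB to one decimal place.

-51.2 dB

|j0.16| = 0.16
|j0.16 + 0.894| = √(0.16² + 0.894²) = 0.9082
|j0.16 + 50.4| = √(0.16² + 50.4²) = 50.4
|T(j0.16)| = 0.786 × 0.16 / (0.9082 × 50.4) = 0.0027474
20 log₁₀(0.0027474) = -51.22 dB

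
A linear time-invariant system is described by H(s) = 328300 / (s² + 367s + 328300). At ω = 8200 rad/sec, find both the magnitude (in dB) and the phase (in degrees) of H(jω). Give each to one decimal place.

|(j8200)² + 367(j8200) + 328300| = |-6.6912e+07 + j3.0094e+06| = 6.698e+07
|H(j8200)| = 328300 / 6.698e+07 = 0.0049015
20 log₁₀(0.0049015) = -46.19 dB
∠[(j8200)² + 367(j8200) + 328300] = ∠[-6.6912e+07 + j3.0094e+06] = 177.42°
∠H(j8200) = −177.42° = -177.42°

|H| = -46.2 dB, ∠H = -177.4°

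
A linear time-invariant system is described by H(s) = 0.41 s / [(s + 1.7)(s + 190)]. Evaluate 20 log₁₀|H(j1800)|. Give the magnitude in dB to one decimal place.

-72.9 dB

|j1800| = 1800
|j1800 + 1.7| = √(1800² + 1.7²) = 1800
|j1800 + 190| = √(1800² + 190²) = 1810
|H(j1800)| = 0.41 × 1800 / (1800 × 1810) = 0.00022652
20 log₁₀(0.00022652) = -72.90 dB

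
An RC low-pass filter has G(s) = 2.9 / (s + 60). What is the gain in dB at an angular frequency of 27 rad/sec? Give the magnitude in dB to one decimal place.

-27.1 dB

|j27 + 60| = √(27² + 60²) = 65.8
|G(j27)| = 2.9 / 65.8 = 0.044076
20 log₁₀(0.044076) = -27.12 dB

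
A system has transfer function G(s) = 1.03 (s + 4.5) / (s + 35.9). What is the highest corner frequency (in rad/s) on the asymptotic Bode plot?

Break frequencies occur at each pole and zero magnitude: 4.5 rad/s, 35.9 rad/s.
The highest is 35.9 rad/s.

35.9 rad/s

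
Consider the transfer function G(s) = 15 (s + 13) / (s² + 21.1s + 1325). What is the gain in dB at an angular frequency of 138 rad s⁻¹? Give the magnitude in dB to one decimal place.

-18.7 dB

|j138 + 13| = √(138² + 13²) = 138.6
|(j138)² + 21.1(j138) + 1325| = |-17719 + j2911.8| = 1.796e+04
|G(j138)| = 15 × 138.6 / 1.796e+04 = 0.11579
20 log₁₀(0.11579) = -18.73 dB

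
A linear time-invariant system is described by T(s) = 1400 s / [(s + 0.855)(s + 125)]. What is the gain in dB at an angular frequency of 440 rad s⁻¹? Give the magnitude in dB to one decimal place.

|j440| = 440
|j440 + 0.855| = √(440² + 0.855²) = 440
|j440 + 125| = √(440² + 125²) = 457.4
|T(j440)| = 1400 × 440 / (440 × 457.4) = 3.0607
20 log₁₀(3.0607) = 9.72 dB

9.7 dB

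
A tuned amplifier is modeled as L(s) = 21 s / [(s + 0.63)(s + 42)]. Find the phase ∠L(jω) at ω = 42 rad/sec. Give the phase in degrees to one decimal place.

∠(j42) = 90.00°
∠(j42 + 0.63) = arctan(42/0.63) = 89.14°
∠(j42 + 42) = arctan(42/42) = 45.00°
∠L(j42) = 90.00° − (89.14° + 45.00°) = -44.14°

-44.1 deg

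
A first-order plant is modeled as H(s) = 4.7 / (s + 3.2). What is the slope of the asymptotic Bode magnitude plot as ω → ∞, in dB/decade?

-20 dB/decade

With 0 zeros and 1 pole, the high-frequency asymptotic slope is 20 × (0 − 1) = -20 dB/decade.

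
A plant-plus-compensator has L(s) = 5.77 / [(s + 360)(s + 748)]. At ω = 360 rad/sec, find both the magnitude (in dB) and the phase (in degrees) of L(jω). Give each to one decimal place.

|j360 + 360| = √(360² + 360²) = 509.1
|j360 + 748| = √(360² + 748²) = 830.1
|L(j360)| = 5.77 / (509.1 × 830.1) = 1.3653e-05
20 log₁₀(1.3653e-05) = -97.30 dB
∠(j360 + 360) = arctan(360/360) = 45.00°
∠(j360 + 748) = arctan(360/748) = 25.70°
∠L(j360) = − (45.00° + 25.70°) = -70.70°

|L| = -97.3 dB, ∠L = -70.7°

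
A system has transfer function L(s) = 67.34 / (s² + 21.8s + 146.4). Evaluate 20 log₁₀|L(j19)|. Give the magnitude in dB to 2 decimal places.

-16.81 dB

|(j19)² + 21.8(j19) + 146.4| = |-214.6 + j414.2| = 466.5
|L(j19)| = 67.34 / 466.5 = 0.14435
20 log₁₀(0.14435) = -16.811 dB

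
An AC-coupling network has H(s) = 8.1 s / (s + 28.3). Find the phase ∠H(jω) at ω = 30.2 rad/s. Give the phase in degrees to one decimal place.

∠(j30.2) = 90.00°
∠(j30.2 + 28.3) = arctan(30.2/28.3) = 46.86°
∠H(j30.2) = 90.00° − 46.86° = 43.14°

43.1°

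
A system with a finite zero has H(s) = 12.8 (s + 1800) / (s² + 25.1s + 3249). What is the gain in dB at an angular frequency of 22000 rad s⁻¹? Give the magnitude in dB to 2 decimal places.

|j22000 + 1800| = √(22000² + 1800²) = 2.207e+04
|(j22000)² + 25.1(j22000) + 3249| = |-4.84e+08 + j5.522e+05| = 4.84e+08
|H(j22000)| = 12.8 × 2.207e+04 / 4.84e+08 = 0.00058377
20 log₁₀(0.00058377) = -64.675 dB

-64.68 dB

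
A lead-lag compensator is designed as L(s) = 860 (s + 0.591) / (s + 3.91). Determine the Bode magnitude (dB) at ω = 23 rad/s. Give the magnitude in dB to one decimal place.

58.6 dB

|j23 + 0.591| = √(23² + 0.591²) = 23.01
|j23 + 3.91| = √(23² + 3.91²) = 23.33
|L(j23)| = 860 × 23.01 / 23.33 = 848.12
20 log₁₀(848.12) = 58.57 dB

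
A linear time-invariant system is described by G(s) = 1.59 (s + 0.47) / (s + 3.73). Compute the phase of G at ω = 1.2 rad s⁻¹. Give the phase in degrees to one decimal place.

∠(j1.2 + 0.47) = arctan(1.2/0.47) = 68.61°
∠(j1.2 + 3.73) = arctan(1.2/3.73) = 17.83°
∠G(j1.2) = 68.61° − 17.83° = 50.78°

50.8°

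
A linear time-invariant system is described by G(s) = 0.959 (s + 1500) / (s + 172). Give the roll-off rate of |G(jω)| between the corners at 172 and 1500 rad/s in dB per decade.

-20 dB/decade

In this band the factors already past their corner are: pole at 172; net slope = -20 dB/decade.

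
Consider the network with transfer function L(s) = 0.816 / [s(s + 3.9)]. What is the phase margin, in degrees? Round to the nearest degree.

Gain crossover: |L(jω)| = 1 at ω ≈ 0.209 rad/s.
∠L(j0.209) = −90° − arctan(0.209/3.9) ≈ -93.07°
PM = 180° + (-93.07°) = 86.93°

87°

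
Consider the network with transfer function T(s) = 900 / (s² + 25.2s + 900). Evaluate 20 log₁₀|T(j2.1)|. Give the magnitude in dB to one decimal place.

|(j2.1)² + 25.2(j2.1) + 900| = |895.59 + j52.92| = 897.2
|T(j2.1)| = 900 / 897.2 = 1.0032
20 log₁₀(1.0032) = 0.03 dB

0.0 dB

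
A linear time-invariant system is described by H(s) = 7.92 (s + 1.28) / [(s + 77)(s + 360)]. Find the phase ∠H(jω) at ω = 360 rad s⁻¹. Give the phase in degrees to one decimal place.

-33.1°

∠(j360 + 1.28) = arctan(360/1.28) = 89.80°
∠(j360 + 77) = arctan(360/77) = 77.93°
∠(j360 + 360) = arctan(360/360) = 45.00°
∠H(j360) = 89.80° − (77.93° + 45.00°) = -33.13°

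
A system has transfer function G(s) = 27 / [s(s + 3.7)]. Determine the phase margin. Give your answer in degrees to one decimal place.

38.9°

Gain crossover: |G(jω)| = 1 at ω ≈ 4.58 rad/sec.
∠G(j4.58) = −90° − arctan(4.58/3.7) ≈ -141.09°
PM = 180° + (-141.09°) = 38.91°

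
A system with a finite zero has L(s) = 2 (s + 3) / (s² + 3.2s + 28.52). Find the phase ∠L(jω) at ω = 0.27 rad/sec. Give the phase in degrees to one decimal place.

∠(j0.27 + 3) = arctan(0.27/3) = 5.14°
∠[(j0.27)² + 3.2(j0.27) + 28.52] = ∠[28.447 + j0.864] = 1.74°
∠L(j0.27) = 5.14° − 1.74° = 3.40°

3.4°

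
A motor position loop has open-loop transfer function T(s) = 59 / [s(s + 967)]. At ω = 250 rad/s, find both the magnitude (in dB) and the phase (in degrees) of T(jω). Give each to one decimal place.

|j250 + 967| = √(250² + 967²) = 998.8
|j250| = 250
|T(j250)| = 59 / (998.8 × 250) = 0.00023629
20 log₁₀(0.00023629) = -72.53 dB
∠(j250 + 967) = arctan(250/967) = 14.50°
∠(j250) = 90.00°
∠T(j250) = − (14.50° + 90.00°) = -104.50°

|T| = -72.5 dB, ∠T = -104.5°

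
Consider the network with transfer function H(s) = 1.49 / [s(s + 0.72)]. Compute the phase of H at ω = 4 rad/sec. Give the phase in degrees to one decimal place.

-169.8°

∠(j4 + 0.72) = arctan(4/0.72) = 79.80°
∠(j4) = 90.00°
∠H(j4) = − (79.80° + 90.00°) = -169.80°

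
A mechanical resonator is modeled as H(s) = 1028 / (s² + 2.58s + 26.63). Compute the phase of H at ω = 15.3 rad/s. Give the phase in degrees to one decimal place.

-169.2°

∠[(j15.3)² + 2.58(j15.3) + 26.63] = ∠[-207.46 + j39.474] = 169.23°
∠H(j15.3) = −169.23° = -169.23°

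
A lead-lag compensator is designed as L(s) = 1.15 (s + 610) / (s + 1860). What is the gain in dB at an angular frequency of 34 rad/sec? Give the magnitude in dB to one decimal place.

|j34 + 610| = √(34² + 610²) = 610.9
|j34 + 1860| = √(34² + 1860²) = 1860
|L(j34)| = 1.15 × 610.9 / 1860 = 0.37767
20 log₁₀(0.37767) = -8.46 dB

-8.5 dB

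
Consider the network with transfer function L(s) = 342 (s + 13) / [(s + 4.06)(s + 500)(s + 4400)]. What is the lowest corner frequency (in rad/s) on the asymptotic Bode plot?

4.06 rad/s

Break frequencies occur at each pole and zero magnitude: 4.06 rad/s, 13 rad/s, 500 rad/s, 4400 rad/s.
The lowest is 4.06 rad/s.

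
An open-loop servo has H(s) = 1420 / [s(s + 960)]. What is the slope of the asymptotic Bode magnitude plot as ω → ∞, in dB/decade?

-40 dB/decade

With 0 zeros and 2 poles, the high-frequency asymptotic slope is 20 × (0 − 2) = -40 dB/decade.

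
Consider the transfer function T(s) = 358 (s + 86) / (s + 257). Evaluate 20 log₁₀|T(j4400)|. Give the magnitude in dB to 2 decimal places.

51.06 dB

|j4400 + 86| = √(4400² + 86²) = 4401
|j4400 + 257| = √(4400² + 257²) = 4407
|T(j4400)| = 358 × 4401 / 4407 = 357.46
20 log₁₀(357.46) = 51.065 dB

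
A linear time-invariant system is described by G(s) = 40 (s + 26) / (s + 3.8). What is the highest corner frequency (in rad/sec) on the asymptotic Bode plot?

Break frequencies occur at each pole and zero magnitude: 3.8 rad/sec, 26 rad/sec.
The highest is 26 rad/sec.

26 rad/sec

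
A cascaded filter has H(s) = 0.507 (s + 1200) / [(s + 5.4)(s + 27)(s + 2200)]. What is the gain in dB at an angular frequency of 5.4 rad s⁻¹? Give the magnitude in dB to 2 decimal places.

|j5.4 + 1200| = √(5.4² + 1200²) = 1200
|j5.4 + 5.4| = √(5.4² + 5.4²) = 7.637
|j5.4 + 27| = √(5.4² + 27²) = 27.53
|j5.4 + 2200| = √(5.4² + 2200²) = 2200
|H(j5.4)| = 0.507 × 1200 / (7.637 × 27.53 × 2200) = 0.0013152
20 log₁₀(0.0013152) = -57.620 dB

-57.62 dB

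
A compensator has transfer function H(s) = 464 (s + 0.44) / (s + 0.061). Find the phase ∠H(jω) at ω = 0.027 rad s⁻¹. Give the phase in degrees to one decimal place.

-20.4°

∠(j0.027 + 0.44) = arctan(0.027/0.44) = 3.51°
∠(j0.027 + 0.061) = arctan(0.027/0.061) = 23.88°
∠H(j0.027) = 3.51° − 23.88° = -20.36°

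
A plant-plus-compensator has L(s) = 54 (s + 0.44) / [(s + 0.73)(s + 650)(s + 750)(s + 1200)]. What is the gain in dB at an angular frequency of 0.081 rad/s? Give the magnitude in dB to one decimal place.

|j0.081 + 0.44| = √(0.081² + 0.44²) = 0.4474
|j0.081 + 0.73| = √(0.081² + 0.73²) = 0.7345
|j0.081 + 650| = √(0.081² + 650²) = 650
|j0.081 + 750| = √(0.081² + 750²) = 750
|j0.081 + 1200| = √(0.081² + 1200²) = 1200
|L(j0.081)| = 54 × 0.4474 / (0.7345 × 650 × 750 × 1200) = 5.6227e-08
20 log₁₀(5.6227e-08) = -145.00 dB

-145.0 dB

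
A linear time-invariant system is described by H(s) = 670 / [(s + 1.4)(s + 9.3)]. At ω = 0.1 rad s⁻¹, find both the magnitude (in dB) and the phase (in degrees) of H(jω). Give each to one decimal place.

|j0.1 + 1.4| = √(0.1² + 1.4²) = 1.404
|j0.1 + 9.3| = √(0.1² + 9.3²) = 9.301
|H(j0.1)| = 670 / (1.404 × 9.301) = 51.326
20 log₁₀(51.326) = 34.21 dB
∠(j0.1 + 1.4) = arctan(0.1/1.4) = 4.09°
∠(j0.1 + 9.3) = arctan(0.1/9.3) = 0.62°
∠H(j0.1) = − (4.09° + 0.62°) = -4.70°

|H| = 34.2 dB, ∠H = -4.7°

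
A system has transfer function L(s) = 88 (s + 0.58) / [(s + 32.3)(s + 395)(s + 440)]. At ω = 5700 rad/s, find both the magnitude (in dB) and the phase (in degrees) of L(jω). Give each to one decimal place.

|j5700 + 0.58| = √(5700² + 0.58²) = 5700
|j5700 + 32.3| = √(5700² + 32.3²) = 5700
|j5700 + 395| = √(5700² + 395²) = 5714
|j5700 + 440| = √(5700² + 440²) = 5717
|L(j5700)| = 88 × 5700 / (5700 × 5714 × 5717) = 2.694e-06
20 log₁₀(2.694e-06) = -111.39 dB
∠(j5700 + 0.58) = arctan(5700/0.58) = 89.99°
∠(j5700 + 32.3) = arctan(5700/32.3) = 89.68°
∠(j5700 + 395) = arctan(5700/395) = 86.04°
∠(j5700 + 440) = arctan(5700/440) = 85.59°
∠L(j5700) = 89.99° − (89.68° + 86.04° + 85.59°) = -171.30°

|L| = -111.4 dB, ∠L = -171.3 deg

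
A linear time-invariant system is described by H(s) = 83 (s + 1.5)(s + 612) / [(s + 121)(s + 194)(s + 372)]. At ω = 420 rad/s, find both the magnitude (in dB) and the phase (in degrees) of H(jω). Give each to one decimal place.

|H| = -12.8 dB, ∠H = -63.3°

|j420 + 1.5| = √(420² + 1.5²) = 420
|j420 + 612| = √(420² + 612²) = 742.3
|j420 + 121| = √(420² + 121²) = 437.1
|j420 + 194| = √(420² + 194²) = 462.6
|j420 + 372| = √(420² + 372²) = 561.1
|H(j420)| = 83 × 420 × 742.3 / (437.1 × 462.6 × 561.1) = 0.22807
20 log₁₀(0.22807) = -12.84 dB
∠(j420 + 1.5) = arctan(420/1.5) = 89.80°
∠(j420 + 612) = arctan(420/612) = 34.46°
∠(j420 + 121) = arctan(420/121) = 73.93°
∠(j420 + 194) = arctan(420/194) = 65.21°
∠(j420 + 372) = arctan(420/372) = 48.47°
∠H(j420) = 89.80° + 34.46° − (73.93° + 65.21° + 48.47°) = -63.35°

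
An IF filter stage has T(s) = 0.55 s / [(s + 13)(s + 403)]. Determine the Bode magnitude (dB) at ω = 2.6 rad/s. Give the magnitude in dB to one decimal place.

-71.4 dB

|j2.6| = 2.6
|j2.6 + 13| = √(2.6² + 13²) = 13.26
|j2.6 + 403| = √(2.6² + 403²) = 403
|T(j2.6)| = 0.55 × 2.6 / (13.26 × 403) = 0.00026765
20 log₁₀(0.00026765) = -71.45 dB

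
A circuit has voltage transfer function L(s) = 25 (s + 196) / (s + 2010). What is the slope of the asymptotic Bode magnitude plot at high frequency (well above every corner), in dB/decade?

With 1 zero and 1 pole, the high-frequency asymptotic slope is 20 × (1 − 1) = 0 dB/decade.

0 dB/decade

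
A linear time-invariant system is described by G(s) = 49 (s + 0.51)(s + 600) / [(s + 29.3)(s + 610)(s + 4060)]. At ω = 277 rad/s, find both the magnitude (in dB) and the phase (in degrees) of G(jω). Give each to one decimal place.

|G| = -38.6 dB, ∠G = 2.4°

|j277 + 0.51| = √(277² + 0.51²) = 277
|j277 + 600| = √(277² + 600²) = 660.9
|j277 + 29.3| = √(277² + 29.3²) = 278.5
|j277 + 610| = √(277² + 610²) = 669.9
|j277 + 4060| = √(277² + 4060²) = 4069
|G(j277)| = 49 × 277 × 660.9 / (278.5 × 669.9 × 4069) = 0.011812
20 log₁₀(0.011812) = -38.55 dB
∠(j277 + 0.51) = arctan(277/0.51) = 89.89°
∠(j277 + 600) = arctan(277/600) = 24.78°
∠(j277 + 29.3) = arctan(277/29.3) = 83.96°
∠(j277 + 610) = arctan(277/610) = 24.42°
∠(j277 + 4060) = arctan(277/4060) = 3.90°
∠G(j277) = 89.89° + 24.78° − (83.96° + 24.42° + 3.90°) = 2.39°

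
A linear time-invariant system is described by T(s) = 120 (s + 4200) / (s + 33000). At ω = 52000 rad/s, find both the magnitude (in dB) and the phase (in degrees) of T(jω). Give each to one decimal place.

|T| = 40.1 dB, ∠T = 27.8°

|j52000 + 4200| = √(52000² + 4200²) = 5.217e+04
|j52000 + 33000| = √(52000² + 33000²) = 6.159e+04
|T(j52000)| = 120 × 5.217e+04 / 6.159e+04 = 101.65
20 log₁₀(101.65) = 40.14 dB
∠(j52000 + 4200) = arctan(52000/4200) = 85.38°
∠(j52000 + 33000) = arctan(52000/33000) = 57.60°
∠T(j52000) = 85.38° − 57.60° = 27.78°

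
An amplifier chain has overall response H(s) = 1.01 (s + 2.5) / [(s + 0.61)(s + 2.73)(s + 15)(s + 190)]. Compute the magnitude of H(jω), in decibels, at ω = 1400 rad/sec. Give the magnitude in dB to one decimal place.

|j1400 + 2.5| = √(1400² + 2.5²) = 1400
|j1400 + 0.61| = √(1400² + 0.61²) = 1400
|j1400 + 2.73| = √(1400² + 2.73²) = 1400
|j1400 + 15| = √(1400² + 15²) = 1400
|j1400 + 190| = √(1400² + 190²) = 1413
|H(j1400)| = 1.01 × 1400 / (1400 × 1400 × 1400 × 1413) = 3.6471e-10
20 log₁₀(3.6471e-10) = -188.76 dB

-188.8 dB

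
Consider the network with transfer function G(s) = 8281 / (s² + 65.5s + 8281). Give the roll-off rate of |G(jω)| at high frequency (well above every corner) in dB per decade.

-40 dB/decade

With 0 zeros and 2 poles, the high-frequency asymptotic slope is 20 × (0 − 2) = -40 dB/decade.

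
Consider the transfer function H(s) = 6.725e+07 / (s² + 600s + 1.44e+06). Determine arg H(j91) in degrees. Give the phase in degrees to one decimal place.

∠[(j91)² + 600(j91) + 1.44e+06] = ∠[1.4317e+06 + j54600] = 2.18°
∠H(j91) = −2.18° = -2.18°

-2.2°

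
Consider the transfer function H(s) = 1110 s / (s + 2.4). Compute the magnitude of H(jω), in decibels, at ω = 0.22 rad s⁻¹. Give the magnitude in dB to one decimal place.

40.1 dB

|j0.22| = 0.22
|j0.22 + 2.4| = √(0.22² + 2.4²) = 2.41
|H(j0.22)| = 1110 × 0.22 / 2.41 = 101.33
20 log₁₀(101.33) = 40.11 dB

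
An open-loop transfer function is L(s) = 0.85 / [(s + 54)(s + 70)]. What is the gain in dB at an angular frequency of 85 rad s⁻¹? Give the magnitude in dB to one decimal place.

-82.3 dB

|j85 + 54| = √(85² + 54²) = 100.7
|j85 + 70| = √(85² + 70²) = 110.1
|L(j85)| = 0.85 / (100.7 × 110.1) = 7.6655e-05
20 log₁₀(7.6655e-05) = -82.31 dB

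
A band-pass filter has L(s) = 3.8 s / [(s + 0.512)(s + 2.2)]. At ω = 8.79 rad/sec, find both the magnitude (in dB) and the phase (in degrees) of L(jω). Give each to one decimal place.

|j8.79| = 8.79
|j8.79 + 0.512| = √(8.79² + 0.512²) = 8.805
|j8.79 + 2.2| = √(8.79² + 2.2²) = 9.061
|L(j8.79)| = 3.8 × 8.79 / (8.805 × 9.061) = 0.41866
20 log₁₀(0.41866) = -7.56 dB
∠(j8.79) = 90.00°
∠(j8.79 + 0.512) = arctan(8.79/0.512) = 86.67°
∠(j8.79 + 2.2) = arctan(8.79/2.2) = 75.95°
∠L(j8.79) = 90.00° − (86.67° + 75.95°) = -72.61°

|L| = -7.6 dB, ∠L = -72.6 deg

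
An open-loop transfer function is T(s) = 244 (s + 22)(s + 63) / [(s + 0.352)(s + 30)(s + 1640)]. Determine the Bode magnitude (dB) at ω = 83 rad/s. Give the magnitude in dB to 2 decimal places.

-14.82 dB

|j83 + 22| = √(83² + 22²) = 85.87
|j83 + 63| = √(83² + 63²) = 104.2
|j83 + 0.352| = √(83² + 0.352²) = 83
|j83 + 30| = √(83² + 30²) = 88.26
|j83 + 1640| = √(83² + 1640²) = 1642
|T(j83)| = 244 × 85.87 × 104.2 / (83 × 88.26 × 1642) = 0.1815
20 log₁₀(0.1815) = -14.823 dB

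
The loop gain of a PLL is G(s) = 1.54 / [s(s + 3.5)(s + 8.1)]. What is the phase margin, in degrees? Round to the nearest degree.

89°

Gain crossover: |G(jω)| = 1 at ω ≈ 0.0543 rad/s.
∠G(j0.0543) = −90° − arctan(0.0543/3.5) − arctan(0.0543/8.1) ≈ -91.27°
PM = 180° + (-91.27°) = 88.73°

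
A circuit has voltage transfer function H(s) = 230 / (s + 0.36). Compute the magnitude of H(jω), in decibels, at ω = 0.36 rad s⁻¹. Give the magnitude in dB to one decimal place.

53.1 dB

|j0.36 + 0.36| = √(0.36² + 0.36²) = 0.5091
|H(j0.36)| = 230 / 0.5091 = 451.76
20 log₁₀(451.76) = 53.10 dB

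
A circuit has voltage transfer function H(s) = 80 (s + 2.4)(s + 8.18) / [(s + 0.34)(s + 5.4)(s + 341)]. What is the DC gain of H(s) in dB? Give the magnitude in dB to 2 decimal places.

H(0) = 80 × 2.4 × 8.18 / (0.34 × 5.4 × 341) = 2.5086
20 log₁₀(2.5086) = 7.989 dB

7.99 dB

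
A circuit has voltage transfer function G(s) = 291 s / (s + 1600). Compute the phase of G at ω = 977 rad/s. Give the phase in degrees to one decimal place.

58.6°

∠(j977) = 90.00°
∠(j977 + 1600) = arctan(977/1600) = 31.41°
∠G(j977) = 90.00° − 31.41° = 58.59°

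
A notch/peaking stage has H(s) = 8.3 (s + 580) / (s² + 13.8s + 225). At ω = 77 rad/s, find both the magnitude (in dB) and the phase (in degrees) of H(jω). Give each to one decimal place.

|H| = -1.5 dB, ∠H = -161.9°

|j77 + 580| = √(77² + 580²) = 585.1
|(j77)² + 13.8(j77) + 225| = |-5704 + j1062.6| = 5802
|H(j77)| = 8.3 × 585.1 / 5802 = 0.83697
20 log₁₀(0.83697) = -1.55 dB
∠(j77 + 580) = arctan(77/580) = 7.56°
∠[(j77)² + 13.8(j77) + 225] = ∠[-5704 + j1062.6] = 169.45°
∠H(j77) = 7.56° − 169.45° = -161.89°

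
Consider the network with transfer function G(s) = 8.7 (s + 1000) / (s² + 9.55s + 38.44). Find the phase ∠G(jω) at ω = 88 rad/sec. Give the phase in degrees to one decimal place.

-168.7°

∠(j88 + 1000) = arctan(88/1000) = 5.03°
∠[(j88)² + 9.55(j88) + 38.44] = ∠[-7705.6 + j840.4] = 173.78°
∠G(j88) = 5.03° − 173.78° = -168.75°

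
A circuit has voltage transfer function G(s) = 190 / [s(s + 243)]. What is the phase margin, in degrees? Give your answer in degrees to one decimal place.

89.8 deg

Gain crossover: |G(jω)| = 1 at ω ≈ 0.782 rad/s.
∠G(j0.782) = −90° − arctan(0.782/243) ≈ -90.18°
PM = 180° + (-90.18°) = 89.82°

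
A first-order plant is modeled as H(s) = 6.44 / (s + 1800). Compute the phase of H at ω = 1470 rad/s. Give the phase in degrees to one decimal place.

-39.2 deg

∠(j1470 + 1800) = arctan(1470/1800) = 39.24°
∠H(j1470) = −39.24° = -39.24°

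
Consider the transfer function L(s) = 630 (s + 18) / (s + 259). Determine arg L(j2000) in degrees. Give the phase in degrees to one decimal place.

∠(j2000 + 18) = arctan(2000/18) = 89.48°
∠(j2000 + 259) = arctan(2000/259) = 82.62°
∠L(j2000) = 89.48° − 82.62° = 6.86°

6.9°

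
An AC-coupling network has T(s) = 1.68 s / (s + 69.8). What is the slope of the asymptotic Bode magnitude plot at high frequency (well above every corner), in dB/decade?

With 1 zero and 1 pole, the high-frequency asymptotic slope is 20 × (1 − 1) = 0 dB/decade.

0 dB/decade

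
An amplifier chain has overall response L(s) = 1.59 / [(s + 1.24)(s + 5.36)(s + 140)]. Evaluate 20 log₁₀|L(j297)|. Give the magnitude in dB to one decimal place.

-145.2 dB

|j297 + 1.24| = √(297² + 1.24²) = 297
|j297 + 5.36| = √(297² + 5.36²) = 297
|j297 + 140| = √(297² + 140²) = 328.3
|L(j297)| = 1.59 / (297 × 297 × 328.3) = 5.4889e-08
20 log₁₀(5.4889e-08) = -145.21 dB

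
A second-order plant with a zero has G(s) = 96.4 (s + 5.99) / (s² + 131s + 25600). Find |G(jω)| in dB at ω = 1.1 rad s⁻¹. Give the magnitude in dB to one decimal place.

-32.8 dB

|j1.1 + 5.99| = √(1.1² + 5.99²) = 6.09
|(j1.1)² + 131(j1.1) + 25600| = |25599 + j144.1| = 2.56e+04
|G(j1.1)| = 96.4 × 6.09 / 2.56e+04 = 0.022934
20 log₁₀(0.022934) = -32.79 dB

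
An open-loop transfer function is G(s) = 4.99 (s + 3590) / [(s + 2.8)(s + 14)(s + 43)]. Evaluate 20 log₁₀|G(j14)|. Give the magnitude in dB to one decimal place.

2.9 dB

|j14 + 3590| = √(14² + 3590²) = 3590
|j14 + 2.8| = √(14² + 2.8²) = 14.28
|j14 + 14| = √(14² + 14²) = 19.8
|j14 + 43| = √(14² + 43²) = 45.22
|G(j14)| = 4.99 × 3590 / (14.28 × 19.8 × 45.22) = 1.4014
20 log₁₀(1.4014) = 2.93 dB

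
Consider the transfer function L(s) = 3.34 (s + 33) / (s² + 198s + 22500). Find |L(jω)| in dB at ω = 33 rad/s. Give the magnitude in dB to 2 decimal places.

|j33 + 33| = √(33² + 33²) = 46.67
|(j33)² + 198(j33) + 22500| = |21411 + j6534| = 2.239e+04
|L(j33)| = 3.34 × 46.67 / 2.239e+04 = 0.0069631
20 log₁₀(0.0069631) = -43.144 dB

-43.14 dB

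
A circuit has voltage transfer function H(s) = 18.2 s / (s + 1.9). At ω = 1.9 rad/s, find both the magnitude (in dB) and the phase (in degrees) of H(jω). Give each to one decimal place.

|H| = 22.2 dB, ∠H = 45.0°

|j1.9| = 1.9
|j1.9 + 1.9| = √(1.9² + 1.9²) = 2.687
|H(j1.9)| = 18.2 × 1.9 / 2.687 = 12.869
20 log₁₀(12.869) = 22.19 dB
∠(j1.9) = 90.00°
∠(j1.9 + 1.9) = arctan(1.9/1.9) = 45.00°
∠H(j1.9) = 90.00° − 45.00° = 45.00°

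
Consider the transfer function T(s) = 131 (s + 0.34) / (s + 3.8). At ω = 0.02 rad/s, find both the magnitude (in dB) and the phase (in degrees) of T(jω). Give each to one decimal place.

|T| = 21.4 dB, ∠T = 3.1°

|j0.02 + 0.34| = √(0.02² + 0.34²) = 0.3406
|j0.02 + 3.8| = √(0.02² + 3.8²) = 3.8
|T(j0.02)| = 131 × 0.3406 / 3.8 = 11.741
20 log₁₀(11.741) = 21.39 dB
∠(j0.02 + 0.34) = arctan(0.02/0.34) = 3.37°
∠(j0.02 + 3.8) = arctan(0.02/3.8) = 0.30°
∠T(j0.02) = 3.37° − 0.30° = 3.06°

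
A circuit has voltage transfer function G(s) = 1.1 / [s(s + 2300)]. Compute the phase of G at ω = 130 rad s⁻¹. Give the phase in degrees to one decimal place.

∠(j130 + 2300) = arctan(130/2300) = 3.24°
∠(j130) = 90.00°
∠G(j130) = − (3.24° + 90.00°) = -93.24°

-93.2 deg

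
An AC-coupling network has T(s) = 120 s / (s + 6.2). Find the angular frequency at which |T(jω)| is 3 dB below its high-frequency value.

For a single-pole high-pass, the −3 dB point is at the pole: ω = 6.2 rad s⁻¹.

6.2 rad s⁻¹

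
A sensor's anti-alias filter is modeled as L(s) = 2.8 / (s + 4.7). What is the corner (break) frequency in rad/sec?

The single real pole at s = −4.7 gives a corner at ω = 4.7 rad/sec.

4.7 rad/sec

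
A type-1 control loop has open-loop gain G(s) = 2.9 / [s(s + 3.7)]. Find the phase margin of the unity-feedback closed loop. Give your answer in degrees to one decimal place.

78.3°

Gain crossover: |G(jω)| = 1 at ω ≈ 0.767 rad/s.
∠G(j0.767) = −90° − arctan(0.767/3.7) ≈ -101.72°
PM = 180° + (-101.72°) = 78.28°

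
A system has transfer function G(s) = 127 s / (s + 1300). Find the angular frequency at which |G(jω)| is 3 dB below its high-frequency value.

1300 rad/s

For a single-pole high-pass, the −3 dB point is at the pole: ω = 1300 rad/s.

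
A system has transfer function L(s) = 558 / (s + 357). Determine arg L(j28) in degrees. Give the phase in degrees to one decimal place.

-4.5°

∠(j28 + 357) = arctan(28/357) = 4.48°
∠L(j28) = −4.48° = -4.48°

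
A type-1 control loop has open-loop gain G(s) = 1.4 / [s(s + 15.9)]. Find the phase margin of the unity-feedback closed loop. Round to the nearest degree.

90°

Gain crossover: |G(jω)| = 1 at ω ≈ 0.088 rad/sec.
∠G(j0.088) = −90° − arctan(0.088/15.9) ≈ -90.32°
PM = 180° + (-90.32°) = 89.68°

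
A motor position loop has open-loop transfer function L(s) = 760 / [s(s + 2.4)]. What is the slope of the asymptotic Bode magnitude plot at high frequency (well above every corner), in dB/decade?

-40 dB/decade

With 0 zeros and 2 poles, the high-frequency asymptotic slope is 20 × (0 − 2) = -40 dB/decade.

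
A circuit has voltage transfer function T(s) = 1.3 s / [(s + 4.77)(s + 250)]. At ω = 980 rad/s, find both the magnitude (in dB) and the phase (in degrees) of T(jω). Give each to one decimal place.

|T| = -57.8 dB, ∠T = -75.4°

|j980| = 980
|j980 + 4.77| = √(980² + 4.77²) = 980
|j980 + 250| = √(980² + 250²) = 1011
|T(j980)| = 1.3 × 980 / (980 × 1011) = 0.0012854
20 log₁₀(0.0012854) = -57.82 dB
∠(j980) = 90.00°
∠(j980 + 4.77) = arctan(980/4.77) = 89.72°
∠(j980 + 250) = arctan(980/250) = 75.69°
∠T(j980) = 90.00° − (89.72° + 75.69°) = -75.41°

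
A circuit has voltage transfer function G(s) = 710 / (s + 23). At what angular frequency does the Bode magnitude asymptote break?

23 rad s⁻¹

The single real pole at s = −23 gives a corner at ω = 23 rad s⁻¹.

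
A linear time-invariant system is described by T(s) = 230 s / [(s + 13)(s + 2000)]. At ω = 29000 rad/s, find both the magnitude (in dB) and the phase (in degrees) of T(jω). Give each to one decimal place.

|T| = -42.0 dB, ∠T = -86.0°

|j29000| = 2.9e+04
|j29000 + 13| = √(29000² + 13²) = 2.9e+04
|j29000 + 2000| = √(29000² + 2000²) = 2.907e+04
|T(j29000)| = 230 × 2.9e+04 / (2.9e+04 × 2.907e+04) = 0.0079122
20 log₁₀(0.0079122) = -42.03 dB
∠(j29000) = 90.00°
∠(j29000 + 13) = arctan(29000/13) = 89.97°
∠(j29000 + 2000) = arctan(29000/2000) = 86.05°
∠T(j29000) = 90.00° − (89.97° + 86.05°) = -86.03°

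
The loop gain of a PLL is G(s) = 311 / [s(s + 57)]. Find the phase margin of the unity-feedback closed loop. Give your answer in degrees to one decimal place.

Gain crossover: |G(jω)| = 1 at ω ≈ 5.43 rad/s.
∠G(j5.43) = −90° − arctan(5.43/57) ≈ -95.44°
PM = 180° + (-95.44°) = 84.56°

84.6°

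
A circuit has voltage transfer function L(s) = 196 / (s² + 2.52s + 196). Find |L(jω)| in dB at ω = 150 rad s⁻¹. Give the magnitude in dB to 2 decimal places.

-41.12 dB

|(j150)² + 2.52(j150) + 196| = |-22304 + j378| = 2.231e+04
|L(j150)| = 196 / 2.231e+04 = 0.0087864
20 log₁₀(0.0087864) = -41.124 dB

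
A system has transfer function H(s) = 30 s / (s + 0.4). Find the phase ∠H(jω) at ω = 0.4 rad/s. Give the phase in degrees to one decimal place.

45.0°

∠(j0.4) = 90.00°
∠(j0.4 + 0.4) = arctan(0.4/0.4) = 45.00°
∠H(j0.4) = 90.00° − 45.00° = 45.00°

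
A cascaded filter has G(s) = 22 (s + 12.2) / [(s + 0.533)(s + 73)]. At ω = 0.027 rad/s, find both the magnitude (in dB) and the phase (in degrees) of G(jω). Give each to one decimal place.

|j0.027 + 12.2| = √(0.027² + 12.2²) = 12.2
|j0.027 + 0.533| = √(0.027² + 0.533²) = 0.5337
|j0.027 + 73| = √(0.027² + 73²) = 73
|G(j0.027)| = 22 × 12.2 / (0.5337 × 73) = 6.8893
20 log₁₀(6.8893) = 16.76 dB
∠(j0.027 + 12.2) = arctan(0.027/12.2) = 0.13°
∠(j0.027 + 0.533) = arctan(0.027/0.533) = 2.90°
∠(j0.027 + 73) = arctan(0.027/73) = 0.02°
∠G(j0.027) = 0.13° − (2.90° + 0.02°) = -2.79°

|G| = 16.8 dB, ∠G = -2.8°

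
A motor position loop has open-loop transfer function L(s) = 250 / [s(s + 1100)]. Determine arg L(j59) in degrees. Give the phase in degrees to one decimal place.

-93.1 deg

∠(j59 + 1100) = arctan(59/1100) = 3.07°
∠(j59) = 90.00°
∠L(j59) = − (3.07° + 90.00°) = -93.07°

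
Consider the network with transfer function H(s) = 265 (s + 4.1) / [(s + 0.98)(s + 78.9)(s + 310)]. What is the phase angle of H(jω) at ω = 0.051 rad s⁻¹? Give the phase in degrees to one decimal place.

∠(j0.051 + 4.1) = arctan(0.051/4.1) = 0.71°
∠(j0.051 + 0.98) = arctan(0.051/0.98) = 2.98°
∠(j0.051 + 78.9) = arctan(0.051/78.9) = 0.04°
∠(j0.051 + 310) = arctan(0.051/310) = 0.01°
∠H(j0.051) = 0.71° − (2.98° + 0.04° + 0.01°) = -2.31°

-2.3°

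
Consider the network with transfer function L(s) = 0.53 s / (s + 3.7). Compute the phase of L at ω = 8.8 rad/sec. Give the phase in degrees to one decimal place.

22.8°

∠(j8.8) = 90.00°
∠(j8.8 + 3.7) = arctan(8.8/3.7) = 67.20°
∠L(j8.8) = 90.00° − 67.20° = 22.80°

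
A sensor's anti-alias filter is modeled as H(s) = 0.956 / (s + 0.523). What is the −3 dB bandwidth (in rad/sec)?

For a single-pole low-pass, the −3 dB point is at the pole: ω = 0.523 rad/sec.

0.523 rad/sec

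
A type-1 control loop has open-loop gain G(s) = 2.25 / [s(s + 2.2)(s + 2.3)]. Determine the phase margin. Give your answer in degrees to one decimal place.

Gain crossover: |G(jω)| = 1 at ω ≈ 0.429 rad/sec.
∠G(j0.429) = −90° − arctan(0.429/2.2) − arctan(0.429/2.3) ≈ -111.60°
PM = 180° + (-111.60°) = 68.40°

68.4°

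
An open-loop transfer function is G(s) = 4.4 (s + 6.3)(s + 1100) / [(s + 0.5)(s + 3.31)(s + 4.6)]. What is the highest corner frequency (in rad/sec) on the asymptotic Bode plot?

Break frequencies occur at each pole and zero magnitude: 0.5 rad/sec, 3.31 rad/sec, 4.6 rad/sec, 6.3 rad/sec, 1100 rad/sec.
The highest is 1100 rad/sec.

1100 rad/sec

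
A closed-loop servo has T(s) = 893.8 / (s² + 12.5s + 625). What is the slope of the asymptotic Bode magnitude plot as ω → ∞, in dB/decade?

With 0 zeros and 2 poles, the high-frequency asymptotic slope is 20 × (0 − 2) = -40 dB/decade.

-40 dB/decade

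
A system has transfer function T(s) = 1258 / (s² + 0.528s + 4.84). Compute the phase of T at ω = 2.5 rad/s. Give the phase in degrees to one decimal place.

∠[(j2.5)² + 0.528(j2.5) + 4.84] = ∠[-1.41 + j1.32] = 136.89°
∠T(j2.5) = −136.89° = -136.89°

-136.9 deg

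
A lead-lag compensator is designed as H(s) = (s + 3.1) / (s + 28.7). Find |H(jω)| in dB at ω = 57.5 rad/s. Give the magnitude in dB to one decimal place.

|j57.5 + 3.1| = √(57.5² + 3.1²) = 57.58
|j57.5 + 28.7| = √(57.5² + 28.7²) = 64.26
|H(j57.5)| = 1 × 57.58 / 64.26 = 0.89604
20 log₁₀(0.89604) = -0.95 dB

-1.0 dB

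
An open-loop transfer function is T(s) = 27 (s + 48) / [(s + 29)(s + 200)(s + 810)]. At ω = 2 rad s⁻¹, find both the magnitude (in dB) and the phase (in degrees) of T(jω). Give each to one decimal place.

|T| = -71.2 dB, ∠T = -2.3°

|j2 + 48| = √(2² + 48²) = 48.04
|j2 + 29| = √(2² + 29²) = 29.07
|j2 + 200| = √(2² + 200²) = 200
|j2 + 810| = √(2² + 810²) = 810
|T(j2)| = 27 × 48.04 / (29.07 × 200 × 810) = 0.00027543
20 log₁₀(0.00027543) = -71.20 dB
∠(j2 + 48) = arctan(2/48) = 2.39°
∠(j2 + 29) = arctan(2/29) = 3.95°
∠(j2 + 200) = arctan(2/200) = 0.57°
∠(j2 + 810) = arctan(2/810) = 0.14°
∠T(j2) = 2.39° − (3.95° + 0.57° + 0.14°) = -2.27°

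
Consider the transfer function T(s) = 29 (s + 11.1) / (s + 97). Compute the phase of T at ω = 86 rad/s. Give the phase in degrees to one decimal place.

∠(j86 + 11.1) = arctan(86/11.1) = 82.65°
∠(j86 + 97) = arctan(86/97) = 41.56°
∠T(j86) = 82.65° − 41.56° = 41.09°

41.1°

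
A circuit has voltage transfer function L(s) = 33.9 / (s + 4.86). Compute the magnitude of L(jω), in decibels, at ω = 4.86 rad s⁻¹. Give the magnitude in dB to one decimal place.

|j4.86 + 4.86| = √(4.86² + 4.86²) = 6.873
|L(j4.86)| = 33.9 / 6.873 = 4.9323
20 log₁₀(4.9323) = 13.86 dB

13.9 dB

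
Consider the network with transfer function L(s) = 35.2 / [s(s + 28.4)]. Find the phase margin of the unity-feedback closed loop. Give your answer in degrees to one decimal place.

Gain crossover: |L(jω)| = 1 at ω ≈ 1.24 rad/sec.
∠L(j1.24) = −90° − arctan(1.24/28.4) ≈ -92.50°
PM = 180° + (-92.50°) = 87.50°

87.5°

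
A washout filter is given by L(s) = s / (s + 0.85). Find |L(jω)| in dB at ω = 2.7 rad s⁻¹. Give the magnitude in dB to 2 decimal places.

-0.41 dB

|j2.7| = 2.7
|j2.7 + 0.85| = √(2.7² + 0.85²) = 2.831
|L(j2.7)| = 1 × 2.7 / 2.831 = 0.95385
20 log₁₀(0.95385) = -0.410 dB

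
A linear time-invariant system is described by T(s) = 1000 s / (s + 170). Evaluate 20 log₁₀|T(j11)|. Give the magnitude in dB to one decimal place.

36.2 dB

|j11| = 11
|j11 + 170| = √(11² + 170²) = 170.4
|T(j11)| = 1000 × 11 / 170.4 = 64.571
20 log₁₀(64.571) = 36.20 dB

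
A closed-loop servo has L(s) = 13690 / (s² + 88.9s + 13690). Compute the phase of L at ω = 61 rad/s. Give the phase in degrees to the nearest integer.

∠[(j61)² + 88.9(j61) + 13690] = ∠[9969 + j5422.9] = 28.55°
∠L(j61) = −28.55° = -28.55°

-29°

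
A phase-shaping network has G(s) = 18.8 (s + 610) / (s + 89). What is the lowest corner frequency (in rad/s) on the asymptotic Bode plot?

Break frequencies occur at each pole and zero magnitude: 89 rad/s, 610 rad/s.
The lowest is 89 rad/s.

89 rad/s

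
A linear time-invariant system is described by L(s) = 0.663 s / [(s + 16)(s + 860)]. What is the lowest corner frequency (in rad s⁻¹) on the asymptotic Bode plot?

Break frequencies occur at each pole and zero magnitude: 16 rad s⁻¹, 860 rad s⁻¹.
The lowest is 16 rad s⁻¹.

16 rad s⁻¹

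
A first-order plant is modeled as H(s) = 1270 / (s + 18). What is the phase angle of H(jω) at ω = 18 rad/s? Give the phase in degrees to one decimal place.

∠(j18 + 18) = arctan(18/18) = 45.00°
∠H(j18) = −45.00° = -45.00°

-45.0°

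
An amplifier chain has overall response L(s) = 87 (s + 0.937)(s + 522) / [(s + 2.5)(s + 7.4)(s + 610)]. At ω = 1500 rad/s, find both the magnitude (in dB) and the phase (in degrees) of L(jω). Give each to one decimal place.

|j1500 + 0.937| = √(1500² + 0.937²) = 1500
|j1500 + 522| = √(1500² + 522²) = 1588
|j1500 + 2.5| = √(1500² + 2.5²) = 1500
|j1500 + 7.4| = √(1500² + 7.4²) = 1500
|j1500 + 610| = √(1500² + 610²) = 1619
|L(j1500)| = 87 × 1500 × 1588 / (1500 × 1500 × 1619) = 0.056887
20 log₁₀(0.056887) = -24.90 dB
∠(j1500 + 0.937) = arctan(1500/0.937) = 89.96°
∠(j1500 + 522) = arctan(1500/522) = 70.81°
∠(j1500 + 2.5) = arctan(1500/2.5) = 89.90°
∠(j1500 + 7.4) = arctan(1500/7.4) = 89.72°
∠(j1500 + 610) = arctan(1500/610) = 67.87°
∠L(j1500) = 89.96° + 70.81° − (89.90° + 89.72° + 67.87°) = -86.72°

|L| = -24.9 dB, ∠L = -86.7°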